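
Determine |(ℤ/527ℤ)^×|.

480

First factor: 527 = 17 * 31.
φ(527) = 527 · (1 − 1/17) · (1 − 1/31)
       = 527 · 480/527 = 480.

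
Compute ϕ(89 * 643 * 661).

φ(89) = 89 − 1 = 88.
φ(643) = 643 − 1 = 642.
φ(661) = 661 − 1 = 660.
Multiply: 88 · 642 · 660 = 37287360.

37287360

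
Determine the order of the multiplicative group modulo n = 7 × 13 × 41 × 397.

1140480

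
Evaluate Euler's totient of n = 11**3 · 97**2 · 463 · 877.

4560100554240

φ(5085130566329) = 5085130566329 · (1 − 1/11) · (1 − 1/97) · (1 − 1/463) · (1 − 1/877)
       = 5085130566329 · 388523520/433256417 = 4560100554240.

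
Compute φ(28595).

28595 = 5 × 7 × 19 × 43.
φ(28595) = 28595 · (1 − 1/5) · (1 − 1/7) · (1 − 1/19) · (1 − 1/43)
       = 28595 · 18144/28595 = 18144.

18144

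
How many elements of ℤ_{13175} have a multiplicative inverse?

Factor 13175: 13175 = 5**2 · 17 · 31.
φ(5^2) = 5^2 − 5^1 = 25 − 5 = 20.
φ(17) = 17 − 1 = 16.
φ(31) = 31 − 1 = 30.
φ(13175) = 20 × 16 × 30 = 9600.

9600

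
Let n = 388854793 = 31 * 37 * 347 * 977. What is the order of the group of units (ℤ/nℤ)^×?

φ(31) = 31 − 1 = 30.
φ(37) = 37 − 1 = 36.
φ(347) = 347 − 1 = 346.
φ(977) = 977 − 1 = 976.
Multiply: 30 · 36 · 346 · 976 = 364711680.

364711680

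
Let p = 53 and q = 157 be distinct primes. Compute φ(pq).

φ(53) = 53 − 1 = 52.
φ(157) = 157 − 1 = 156.
Multiply: 52 · 156 = 8112.

8112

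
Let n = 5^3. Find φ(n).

φ(5^3) = 5^2·(5−1) = 25·4 = 100.

100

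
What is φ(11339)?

11339 = 17 × 23 × 29.
φ(11339) = 11339 · (1 − 1/17) · (1 − 1/23) · (1 − 1/29)
       = 11339 · 9856/11339 = 9856.

9856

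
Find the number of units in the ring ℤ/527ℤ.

480

Prime factorization: 527 = 17 * 31.
φ(17) = 17 − 1 = 16.
φ(31) = 31 − 1 = 30.
φ(527) = 16 × 30 = 480.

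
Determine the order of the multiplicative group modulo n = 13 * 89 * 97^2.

9833472

φ(10886213) = 10886213 · (1 − 1/13) · (1 − 1/89) · (1 − 1/97)
       = 10886213 · 101376/112229 = 9833472.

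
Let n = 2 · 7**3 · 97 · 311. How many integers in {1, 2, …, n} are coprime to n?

8749440

φ(2) = 2 − 1 = 1.
φ(7^3) = 7^2·(7−1) = 49·6 = 294.
φ(97) = 97 − 1 = 96.
φ(311) = 311 − 1 = 310.
φ(20694562) = 1 × 294 × 96 × 310 = 8749440.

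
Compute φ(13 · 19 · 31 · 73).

φ(558961) = 558961 · (1 − 1/13) · (1 − 1/19) · (1 − 1/31) · (1 − 1/73)
       = 558961 · 466560/558961 = 466560.

466560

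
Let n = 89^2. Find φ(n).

7832

φ(7921) = 7921 · (1 − 1/89)
       = 7921 · 88/89 = 7832.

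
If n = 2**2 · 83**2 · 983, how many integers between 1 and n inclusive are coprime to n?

φ(2^2) = 2^2 − 2^1 = 4 − 2 = 2.
φ(83^2) = 83^1·(83−1) = 83·82 = 6806.
φ(983) = 983 − 1 = 982.
Since φ is multiplicative, φ(27087548) = 2 · 6806 · 982 = 13366984.

13366984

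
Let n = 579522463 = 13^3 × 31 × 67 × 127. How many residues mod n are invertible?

φ(579522463) = 579522463 · (1 − 1/13) · (1 − 1/31) · (1 − 1/67) · (1 − 1/127)
       = 579522463 · 2993760/3429127 = 505945440.

505945440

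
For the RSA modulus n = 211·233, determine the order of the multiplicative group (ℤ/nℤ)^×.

48720

φ(pq) = (p−1)(q−1) = 210 · 232 = 48720.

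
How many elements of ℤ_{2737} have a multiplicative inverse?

First factor: 2737 = 7 · 17 · 23.
φ(2737) = 2737 · (1 − 1/7) · (1 − 1/17) · (1 − 1/23)
       = 2737 · 2112/2737 = 2112.

2112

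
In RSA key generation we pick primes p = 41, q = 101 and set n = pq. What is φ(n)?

4000

φ(pq) = (p−1)(q−1) = 40 · 100 = 4000.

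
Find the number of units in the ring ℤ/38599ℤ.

33880

Factor 38599: 38599 = 11^3 · 29.
φ(11^3) = 11^3 − 11^2 = 1331 − 121 = 1210.
φ(29) = 29 − 1 = 28.
φ(38599) = 1210 × 28 = 33880.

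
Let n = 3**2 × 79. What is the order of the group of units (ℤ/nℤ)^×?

468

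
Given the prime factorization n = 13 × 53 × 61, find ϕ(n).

37440

φ(13) = 13 − 1 = 12.
φ(53) = 53 − 1 = 52.
φ(61) = 61 − 1 = 60.
φ(42029) = 12 × 52 × 60 = 37440.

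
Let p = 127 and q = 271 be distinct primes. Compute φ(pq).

34020

φ(n) = (p − 1)(q − 1) = (127−1)(271−1) = 126·270 = 34020.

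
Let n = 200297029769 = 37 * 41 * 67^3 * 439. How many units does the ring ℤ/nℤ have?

φ(200297029769) = 200297029769 · (1 − 1/37) · (1 − 1/41) · (1 − 1/67) · (1 − 1/439)
       = 200297029769 · 41627520/44619521 = 186865937280.

186865937280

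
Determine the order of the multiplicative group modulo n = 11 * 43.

420

φ(11) = 11 − 1 = 10.
φ(43) = 43 − 1 = 42.
φ(473) = 10 × 42 = 420.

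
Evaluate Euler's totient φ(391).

352

391 = 17 · 23.
φ(391) = 391 · (1 − 1/17) · (1 − 1/23)
       = 391 · 352/391 = 352.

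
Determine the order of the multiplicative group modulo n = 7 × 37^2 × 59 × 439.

φ(7) = 7 − 1 = 6.
φ(37^2) = 37^2 − 37^1 = 1369 − 37 = 1332.
φ(59) = 59 − 1 = 58.
φ(439) = 439 − 1 = 438.
φ(248209283) = 6 × 1332 × 58 × 438 = 203028768.

203028768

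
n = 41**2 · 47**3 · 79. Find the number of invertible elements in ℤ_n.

12998462880

φ(13787590577) = 13787590577 · (1 − 1/41) · (1 − 1/47) · (1 − 1/79)
       = 13787590577 · 143520/152233 = 12998462880.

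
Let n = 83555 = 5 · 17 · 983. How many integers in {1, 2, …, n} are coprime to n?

62848

φ(5) = 5 − 1 = 4.
φ(17) = 17 − 1 = 16.
φ(983) = 983 − 1 = 982.
Since φ is multiplicative, φ(83555) = 4 · 16 · 982 = 62848.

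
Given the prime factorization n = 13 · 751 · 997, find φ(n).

8964000

φ(13) = 13 − 1 = 12.
φ(751) = 751 − 1 = 750.
φ(997) = 997 − 1 = 996.
Since φ is multiplicative, φ(9733711) = 12 · 750 · 996 = 8964000.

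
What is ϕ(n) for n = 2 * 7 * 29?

φ(406) = 406 · (1 − 1/2) · (1 − 1/7) · (1 − 1/29)
       = 406 · 168/406 = 168.

168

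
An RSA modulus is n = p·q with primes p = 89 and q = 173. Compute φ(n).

15136

φ(n) = (p − 1)(q − 1) = (89−1)(173−1) = 88·172 = 15136.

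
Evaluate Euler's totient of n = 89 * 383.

33616

φ(89) = 89 − 1 = 88.
φ(383) = 383 − 1 = 382.
φ(34087) = 88 × 382 = 33616.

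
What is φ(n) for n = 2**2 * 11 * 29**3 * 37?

φ(39705292) = 39705292 · (1 − 1/2) · (1 − 1/11) · (1 − 1/29) · (1 − 1/37)
       = 39705292 · 10080/23606 = 16954560.

16954560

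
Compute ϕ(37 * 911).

32760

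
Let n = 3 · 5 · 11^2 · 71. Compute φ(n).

φ(3) = 3 − 1 = 2.
φ(5) = 5 − 1 = 4.
φ(11^2) = 11^1·(11−1) = 11·10 = 110.
φ(71) = 71 − 1 = 70.
Since φ is multiplicative, φ(128865) = 2 · 4 · 110 · 70 = 61600.

61600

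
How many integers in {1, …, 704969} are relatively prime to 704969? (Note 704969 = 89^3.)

697048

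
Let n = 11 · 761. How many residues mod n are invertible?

7600

φ(8371) = 8371 · (1 − 1/11) · (1 − 1/761)
       = 8371 · 7600/8371 = 7600.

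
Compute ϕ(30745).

Prime factorization: 30745 = 5 × 11 × 13 × 43.
φ(30745) = 30745 · (1 − 1/5) · (1 − 1/11) · (1 − 1/13) · (1 − 1/43)
       = 30745 · 20160/30745 = 20160.

20160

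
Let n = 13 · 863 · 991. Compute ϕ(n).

10240560

φ(11118029) = 11118029 · (1 − 1/13) · (1 − 1/863) · (1 − 1/991)
       = 11118029 · 10240560/11118029 = 10240560.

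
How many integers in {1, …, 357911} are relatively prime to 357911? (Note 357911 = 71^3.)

352870

φ(357911) = 357911 · (1 − 1/71)
       = 357911 · 70/71 = 352870.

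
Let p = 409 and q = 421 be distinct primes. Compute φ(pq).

171360

φ(172189) = 172189 · (1 − 1/409) · (1 − 1/421)
       = 172189 · 171360/172189 = 171360.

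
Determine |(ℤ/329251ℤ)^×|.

272160

First factor: 329251 = 13 × 19 × 31 × 43.
φ(329251) = 329251 · (1 − 1/13) · (1 − 1/19) · (1 − 1/31) · (1 − 1/43)
       = 329251 · 272160/329251 = 272160.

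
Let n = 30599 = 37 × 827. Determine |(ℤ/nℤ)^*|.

φ(30599) = 30599 · (1 − 1/37) · (1 − 1/827)
       = 30599 · 29736/30599 = 29736.

29736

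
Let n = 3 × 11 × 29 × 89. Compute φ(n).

φ(85173) = 85173 · (1 − 1/3) · (1 − 1/11) · (1 − 1/29) · (1 − 1/89)
       = 85173 · 49280/85173 = 49280.

49280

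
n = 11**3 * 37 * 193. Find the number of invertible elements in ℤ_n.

8363520

φ(11^3) = 11^2·(11−1) = 121·10 = 1210.
φ(37) = 37 − 1 = 36.
φ(193) = 193 − 1 = 192.
φ(9504671) = 1210 × 36 × 192 = 8363520.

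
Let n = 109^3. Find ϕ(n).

1283148

φ(1295029) = 1295029 · (1 − 1/109)
       = 1295029 · 108/109 = 1283148.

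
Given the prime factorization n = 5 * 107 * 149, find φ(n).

62752

φ(5) = 5 − 1 = 4.
φ(107) = 107 − 1 = 106.
φ(149) = 149 − 1 = 148.
φ(79715) = 4 × 106 × 148 = 62752.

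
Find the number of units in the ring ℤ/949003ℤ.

Factor 949003: 949003 = 11**3 * 23 * 31.
φ(949003) = 949003 · (1 − 1/11) · (1 − 1/23) · (1 − 1/31)
       = 949003 · 6600/7843 = 798600.

798600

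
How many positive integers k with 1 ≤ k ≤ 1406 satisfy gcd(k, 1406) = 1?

648

First factor: 1406 = 2 · 19 · 37.
φ(2) = 2 − 1 = 1.
φ(19) = 19 − 1 = 18.
φ(37) = 37 − 1 = 36.
Multiply: 1 · 18 · 36 = 648.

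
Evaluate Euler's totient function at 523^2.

φ(523^2) = 523^1·(523−1) = 523·522 = 273006.

273006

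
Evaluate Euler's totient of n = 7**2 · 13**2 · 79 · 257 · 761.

99431055360

φ(127946277823) = 127946277823 · (1 − 1/7) · (1 − 1/13) · (1 − 1/79) · (1 − 1/257) · (1 − 1/761)
       = 127946277823 · 1092648960/1406003053 = 99431055360.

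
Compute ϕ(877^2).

φ(769129) = 769129 · (1 − 1/877)
       = 769129 · 876/877 = 768252.

768252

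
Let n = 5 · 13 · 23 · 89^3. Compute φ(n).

736082688

φ(5) = 5 − 1 = 4.
φ(13) = 13 − 1 = 12.
φ(23) = 23 − 1 = 22.
φ(89^3) = 89^2·(89−1) = 7921·88 = 697048.
φ(1053928655) = 4 × 12 × 22 × 697048 = 736082688.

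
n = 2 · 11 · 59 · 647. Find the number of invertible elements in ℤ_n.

φ(2) = 2 − 1 = 1.
φ(11) = 11 − 1 = 10.
φ(59) = 59 − 1 = 58.
φ(647) = 647 − 1 = 646.
Since φ is multiplicative, φ(839806) = 1 · 10 · 58 · 646 = 374680.

374680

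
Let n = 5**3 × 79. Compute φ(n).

φ(9875) = 9875 · (1 − 1/5) · (1 − 1/79)
       = 9875 · 312/395 = 7800.

7800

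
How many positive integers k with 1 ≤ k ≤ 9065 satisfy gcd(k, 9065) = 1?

6048

Factor 9065: 9065 = 5 · 7**2 · 37.
φ(9065) = 9065 · (1 − 1/5) · (1 − 1/7) · (1 − 1/37)
       = 9065 · 864/1295 = 6048.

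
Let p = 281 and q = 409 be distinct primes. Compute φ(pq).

φ(114929) = 114929 · (1 − 1/281) · (1 − 1/409)
       = 114929 · 114240/114929 = 114240.

114240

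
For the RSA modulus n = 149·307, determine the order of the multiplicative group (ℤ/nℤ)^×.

45288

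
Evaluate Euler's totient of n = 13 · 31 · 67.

φ(27001) = 27001 · (1 − 1/13) · (1 − 1/31) · (1 − 1/67)
       = 27001 · 23760/27001 = 23760.

23760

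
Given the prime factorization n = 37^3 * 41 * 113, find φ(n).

φ(234675349) = 234675349 · (1 − 1/37) · (1 − 1/41) · (1 − 1/113)
       = 234675349 · 161280/171421 = 220792320.

220792320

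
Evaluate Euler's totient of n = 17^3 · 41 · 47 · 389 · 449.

1478922403840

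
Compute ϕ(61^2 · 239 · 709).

φ(61^2) = 61^2 − 61^1 = 3721 − 61 = 3660.
φ(239) = 239 − 1 = 238.
φ(709) = 709 − 1 = 708.
Multiply: 3660 · 238 · 708 = 616724640.

616724640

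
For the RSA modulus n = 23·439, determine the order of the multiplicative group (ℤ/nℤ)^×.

For distinct primes, φ(pq) = (p−1)(q−1) = 22 × 438 = 9636.

9636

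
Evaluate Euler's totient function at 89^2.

7832

φ(89^2) = 89^2 − 89^1 = 7921 − 89 = 7832.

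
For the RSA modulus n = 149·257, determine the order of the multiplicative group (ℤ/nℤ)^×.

37888

φ(38293) = 38293 · (1 − 1/149) · (1 − 1/257)
       = 38293 · 37888/38293 = 37888.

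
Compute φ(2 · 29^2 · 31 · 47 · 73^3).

429945425280

φ(2) = 2 − 1 = 1.
φ(29^2) = 29^2 − 29^1 = 841 − 29 = 812.
φ(31) = 31 − 1 = 30.
φ(47) = 47 − 1 = 46.
φ(73^3) = 73^2·(73−1) = 5329·72 = 383688.
Multiply: 1 · 812 · 30 · 46 · 383688 = 429945425280.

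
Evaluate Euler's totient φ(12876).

4032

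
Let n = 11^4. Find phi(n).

φ(11^4) = 11^4 − 11^3 = 14641 − 1331 = 13310.

13310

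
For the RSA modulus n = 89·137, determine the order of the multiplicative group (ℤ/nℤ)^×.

φ(n) = (p − 1)(q − 1) = (89−1)(137−1) = 88·136 = 11968.

11968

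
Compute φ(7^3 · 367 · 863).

92754648

φ(108635303) = 108635303 · (1 − 1/7) · (1 − 1/367) · (1 − 1/863)
       = 108635303 · 1892952/2217047 = 92754648.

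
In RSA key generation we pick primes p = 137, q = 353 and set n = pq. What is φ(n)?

47872

φ(n) = (p − 1)(q − 1) = (137−1)(353−1) = 136·352 = 47872.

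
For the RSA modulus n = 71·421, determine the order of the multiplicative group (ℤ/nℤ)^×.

29400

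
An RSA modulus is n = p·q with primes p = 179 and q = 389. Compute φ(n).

φ(n) = (p − 1)(q − 1) = (179−1)(389−1) = 178·388 = 69064.

69064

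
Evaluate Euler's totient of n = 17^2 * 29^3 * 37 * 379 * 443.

38524720905216

φ(17^2) = 17^1·(17−1) = 17·16 = 272.
φ(29^3) = 29^3 − 29^2 = 24389 − 841 = 23548.
φ(37) = 37 − 1 = 36.
φ(379) = 379 − 1 = 378.
φ(443) = 443 − 1 = 442.
Multiply: 272 · 23548 · 36 · 378 · 442 = 38524720905216.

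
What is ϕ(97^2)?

φ(97^2) = 97^1·(97−1) = 97·96 = 9312.

9312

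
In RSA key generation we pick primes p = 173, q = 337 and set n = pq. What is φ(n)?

57792

φ(58301) = 58301 · (1 − 1/173) · (1 − 1/337)
       = 58301 · 57792/58301 = 57792.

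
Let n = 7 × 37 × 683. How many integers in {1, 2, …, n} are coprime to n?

147312

φ(176897) = 176897 · (1 − 1/7) · (1 − 1/37) · (1 − 1/683)
       = 176897 · 147312/176897 = 147312.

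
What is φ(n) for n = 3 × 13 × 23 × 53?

φ(3) = 3 − 1 = 2.
φ(13) = 13 − 1 = 12.
φ(23) = 23 − 1 = 22.
φ(53) = 53 − 1 = 52.
φ(47541) = 2 × 12 × 22 × 52 = 27456.

27456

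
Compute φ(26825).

20160

First factor: 26825 = 5^2 · 29 · 37.
φ(26825) = 26825 · (1 − 1/5) · (1 − 1/29) · (1 − 1/37)
       = 26825 · 4032/5365 = 20160.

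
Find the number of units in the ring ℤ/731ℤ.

672

First factor: 731 = 17 * 43.
φ(731) = 731 · (1 − 1/17) · (1 − 1/43)
       = 731 · 672/731 = 672.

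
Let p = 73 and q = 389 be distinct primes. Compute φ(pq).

27936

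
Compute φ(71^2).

4970

φ(5041) = 5041 · (1 − 1/71)
       = 5041 · 70/71 = 4970.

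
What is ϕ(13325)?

9600

13325 = 5^2 * 13 * 41.
φ(13325) = 13325 · (1 − 1/5) · (1 − 1/13) · (1 − 1/41)
       = 13325 · 1920/2665 = 9600.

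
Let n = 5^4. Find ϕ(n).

φ(625) = 625 · (1 − 1/5)
       = 625 · 4/5 = 500.

500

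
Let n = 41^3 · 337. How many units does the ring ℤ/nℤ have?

22592640

φ(41^3) = 41^3 − 41^2 = 68921 − 1681 = 67240.
φ(337) = 337 − 1 = 336.
φ(23226377) = 67240 × 336 = 22592640.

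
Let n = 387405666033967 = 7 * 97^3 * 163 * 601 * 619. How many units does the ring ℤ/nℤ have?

φ(7) = 7 − 1 = 6.
φ(97^3) = 97^2·(97−1) = 9409·96 = 903264.
φ(163) = 163 − 1 = 162.
φ(601) = 601 − 1 = 600.
φ(619) = 619 − 1 = 618.
Since φ is multiplicative, φ(387405666033967) = 6 · 903264 · 162 · 600 · 618 = 325552243046400.

325552243046400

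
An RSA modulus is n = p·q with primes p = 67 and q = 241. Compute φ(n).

15840

φ(pq) = (p−1)(q−1) = 66 · 240 = 15840.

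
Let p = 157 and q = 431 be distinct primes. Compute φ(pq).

67080

φ(157) = 157 − 1 = 156.
φ(431) = 431 − 1 = 430.
Since φ is multiplicative, φ(67667) = 156 · 430 = 67080.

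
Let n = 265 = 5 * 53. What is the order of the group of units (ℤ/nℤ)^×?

φ(265) = 265 · (1 − 1/5) · (1 − 1/53)
       = 265 · 208/265 = 208.

208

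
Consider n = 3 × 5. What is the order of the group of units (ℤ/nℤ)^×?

φ(3) = 3 − 1 = 2.
φ(5) = 5 − 1 = 4.
φ(15) = 2 × 4 = 8.

8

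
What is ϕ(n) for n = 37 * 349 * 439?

5487264

φ(5668807) = 5668807 · (1 − 1/37) · (1 − 1/349) · (1 − 1/439)
       = 5668807 · 5487264/5668807 = 5487264.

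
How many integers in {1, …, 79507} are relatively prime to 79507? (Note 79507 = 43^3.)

77658

φ(79507) = 79507 · (1 − 1/43)
       = 79507 · 42/43 = 77658.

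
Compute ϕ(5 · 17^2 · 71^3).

φ(517181395) = 517181395 · (1 − 1/5) · (1 − 1/17) · (1 − 1/71)
       = 517181395 · 4480/6035 = 383922560.

383922560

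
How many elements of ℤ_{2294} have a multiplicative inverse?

1080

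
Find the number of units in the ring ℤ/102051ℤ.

59136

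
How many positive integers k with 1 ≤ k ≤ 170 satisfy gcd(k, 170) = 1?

Prime factorization: 170 = 2 · 5 · 17.
φ(170) = 170 · (1 − 1/2) · (1 − 1/5) · (1 − 1/17)
       = 170 · 64/170 = 64.

64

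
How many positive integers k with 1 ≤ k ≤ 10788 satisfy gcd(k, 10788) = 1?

First factor: 10788 = 2^2 · 3 · 29 · 31.
φ(2^2) = 2^1·(2−1) = 2·1 = 2.
φ(3) = 3 − 1 = 2.
φ(29) = 29 − 1 = 28.
φ(31) = 31 − 1 = 30.
Multiply: 2 · 2 · 28 · 30 = 3360.

3360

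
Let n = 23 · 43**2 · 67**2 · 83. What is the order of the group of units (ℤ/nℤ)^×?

14406982128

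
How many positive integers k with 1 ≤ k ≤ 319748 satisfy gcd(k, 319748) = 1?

131040

319748 = 2^2 * 11 * 13^2 * 43.
φ(319748) = 319748 · (1 − 1/2) · (1 − 1/11) · (1 − 1/13) · (1 − 1/43)
       = 319748 · 5040/12298 = 131040.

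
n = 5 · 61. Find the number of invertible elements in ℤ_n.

240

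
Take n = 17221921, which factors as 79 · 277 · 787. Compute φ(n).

16921008

φ(17221921) = 17221921 · (1 − 1/79) · (1 − 1/277) · (1 − 1/787)
       = 17221921 · 16921008/17221921 = 16921008.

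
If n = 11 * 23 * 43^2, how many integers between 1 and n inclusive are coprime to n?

397320

φ(11) = 11 − 1 = 10.
φ(23) = 23 − 1 = 22.
φ(43^2) = 43^1·(43−1) = 43·42 = 1806.
Since φ is multiplicative, φ(467797) = 10 · 22 · 1806 = 397320.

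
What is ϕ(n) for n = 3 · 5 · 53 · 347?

φ(275865) = 275865 · (1 − 1/3) · (1 − 1/5) · (1 − 1/53) · (1 − 1/347)
       = 275865 · 143936/275865 = 143936.

143936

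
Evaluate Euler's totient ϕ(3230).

Prime factorization: 3230 = 2 * 5 * 17 * 19.
φ(2) = 2 − 1 = 1.
φ(5) = 5 − 1 = 4.
φ(17) = 17 − 1 = 16.
φ(19) = 19 − 1 = 18.
φ(3230) = 1 × 4 × 16 × 18 = 1152.

1152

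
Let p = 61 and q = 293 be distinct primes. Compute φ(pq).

φ(pq) = (p−1)(q−1) = 60 · 292 = 17520.

17520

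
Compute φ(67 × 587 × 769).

29703168

φ(30244001) = 30244001 · (1 − 1/67) · (1 − 1/587) · (1 − 1/769)
       = 30244001 · 29703168/30244001 = 29703168.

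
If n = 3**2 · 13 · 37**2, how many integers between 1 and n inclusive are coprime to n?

95904

φ(3^2) = 3^1·(3−1) = 3·2 = 6.
φ(13) = 13 − 1 = 12.
φ(37^2) = 37^1·(37−1) = 37·36 = 1332.
φ(160173) = 6 × 12 × 1332 = 95904.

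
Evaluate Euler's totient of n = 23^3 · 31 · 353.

122897280

φ(23^3) = 23^3 − 23^2 = 12167 − 529 = 11638.
φ(31) = 31 − 1 = 30.
φ(353) = 353 − 1 = 352.
φ(133143481) = 11638 × 30 × 352 = 122897280.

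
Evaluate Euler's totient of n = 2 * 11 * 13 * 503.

φ(143858) = 143858 · (1 − 1/2) · (1 − 1/11) · (1 − 1/13) · (1 − 1/503)
       = 143858 · 60240/143858 = 60240.

60240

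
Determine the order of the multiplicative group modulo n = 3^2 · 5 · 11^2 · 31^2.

2455200

φ(5232645) = 5232645 · (1 − 1/3) · (1 − 1/5) · (1 − 1/11) · (1 − 1/31)
       = 5232645 · 2400/5115 = 2455200.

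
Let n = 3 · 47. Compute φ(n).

φ(141) = 141 · (1 − 1/3) · (1 − 1/47)
       = 141 · 92/141 = 92.

92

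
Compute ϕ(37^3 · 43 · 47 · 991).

φ(101448385583) = 101448385583 · (1 − 1/37) · (1 − 1/43) · (1 − 1/47) · (1 − 1/991)
       = 101448385583 · 68856480/74104007 = 94264521120.

94264521120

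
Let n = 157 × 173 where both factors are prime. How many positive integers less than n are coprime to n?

φ(157) = 157 − 1 = 156.
φ(173) = 173 − 1 = 172.
Multiply: 156 · 172 = 26832.

26832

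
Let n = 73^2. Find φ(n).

φ(73^2) = 73^1·(73−1) = 73·72 = 5256.

5256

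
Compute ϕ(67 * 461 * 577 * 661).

φ(67) = 67 − 1 = 66.
φ(461) = 461 − 1 = 460.
φ(577) = 577 − 1 = 576.
φ(661) = 661 − 1 = 660.
Multiply: 66 · 460 · 576 · 660 = 11541657600.

11541657600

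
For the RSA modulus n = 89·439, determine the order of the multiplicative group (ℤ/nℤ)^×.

φ(39071) = 39071 · (1 − 1/89) · (1 − 1/439)
       = 39071 · 38544/39071 = 38544.

38544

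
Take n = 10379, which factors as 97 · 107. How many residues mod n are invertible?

10176

φ(97) = 97 − 1 = 96.
φ(107) = 107 − 1 = 106.
φ(10379) = 96 × 106 = 10176.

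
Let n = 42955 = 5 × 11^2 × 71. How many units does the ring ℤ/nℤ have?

φ(5) = 5 − 1 = 4.
φ(11^2) = 11^2 − 11^1 = 121 − 11 = 110.
φ(71) = 71 − 1 = 70.
Multiply: 4 · 110 · 70 = 30800.

30800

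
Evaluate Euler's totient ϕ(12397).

9240

First factor: 12397 = 7^2 · 11 · 23.
φ(12397) = 12397 · (1 − 1/7) · (1 − 1/11) · (1 − 1/23)
       = 12397 · 1320/1771 = 9240.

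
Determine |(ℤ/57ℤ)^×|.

36

First factor: 57 = 3 · 19.
φ(3) = 3 − 1 = 2.
φ(19) = 19 − 1 = 18.
φ(57) = 2 × 18 = 36.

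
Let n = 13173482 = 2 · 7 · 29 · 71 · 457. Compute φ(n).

φ(13173482) = 13173482 · (1 − 1/2) · (1 − 1/7) · (1 − 1/29) · (1 − 1/71) · (1 − 1/457)
       = 13173482 · 5362560/13173482 = 5362560.

5362560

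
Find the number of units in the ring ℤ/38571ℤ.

First factor: 38571 = 3 · 13 · 23 · 43.
φ(38571) = 38571 · (1 − 1/3) · (1 − 1/13) · (1 − 1/23) · (1 − 1/43)
       = 38571 · 22176/38571 = 22176.

22176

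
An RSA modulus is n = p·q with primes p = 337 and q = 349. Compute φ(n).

116928

φ(n) = (p − 1)(q − 1) = (337−1)(349−1) = 336·348 = 116928.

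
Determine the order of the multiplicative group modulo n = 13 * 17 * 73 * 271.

φ(13) = 13 − 1 = 12.
φ(17) = 17 − 1 = 16.
φ(73) = 73 − 1 = 72.
φ(271) = 271 − 1 = 270.
φ(4372043) = 12 × 16 × 72 × 270 = 3732480.

3732480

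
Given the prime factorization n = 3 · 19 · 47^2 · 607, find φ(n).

φ(76429191) = 76429191 · (1 − 1/3) · (1 − 1/19) · (1 − 1/47) · (1 − 1/607)
       = 76429191 · 1003536/1626153 = 47166192.

47166192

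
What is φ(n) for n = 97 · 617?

59136

φ(59849) = 59849 · (1 − 1/97) · (1 − 1/617)
       = 59849 · 59136/59849 = 59136.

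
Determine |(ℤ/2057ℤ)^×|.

First factor: 2057 = 11^2 · 17.
φ(2057) = 2057 · (1 − 1/11) · (1 − 1/17)
       = 2057 · 160/187 = 1760.

1760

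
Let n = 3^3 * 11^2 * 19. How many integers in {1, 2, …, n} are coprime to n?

φ(62073) = 62073 · (1 − 1/3) · (1 − 1/11) · (1 − 1/19)
       = 62073 · 360/627 = 35640.

35640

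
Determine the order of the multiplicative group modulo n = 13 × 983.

11784

φ(12779) = 12779 · (1 − 1/13) · (1 − 1/983)
       = 12779 · 11784/12779 = 11784.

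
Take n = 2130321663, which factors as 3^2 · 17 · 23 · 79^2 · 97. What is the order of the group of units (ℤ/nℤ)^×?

φ(2130321663) = 2130321663 · (1 − 1/3) · (1 − 1/17) · (1 − 1/23) · (1 − 1/79) · (1 − 1/97)
       = 2130321663 · 5271552/8988699 = 1249357824.

1249357824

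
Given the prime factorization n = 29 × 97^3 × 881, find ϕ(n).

22256424960

φ(29) = 29 − 1 = 28.
φ(97^3) = 97^3 − 97^2 = 912673 − 9409 = 903264.
φ(881) = 881 − 1 = 880.
φ(23317882477) = 28 × 903264 × 880 = 22256424960.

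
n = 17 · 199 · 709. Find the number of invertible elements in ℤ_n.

2242944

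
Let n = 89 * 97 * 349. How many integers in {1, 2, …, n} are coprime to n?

φ(89) = 89 − 1 = 88.
φ(97) = 97 − 1 = 96.
φ(349) = 349 − 1 = 348.
φ(3012917) = 88 × 96 × 348 = 2939904.

2939904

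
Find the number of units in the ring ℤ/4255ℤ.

3168

Prime factorization: 4255 = 5 * 23 * 37.
φ(5) = 5 − 1 = 4.
φ(23) = 23 − 1 = 22.
φ(37) = 37 − 1 = 36.
Multiply: 4 · 22 · 36 = 3168.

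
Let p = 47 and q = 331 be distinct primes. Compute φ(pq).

15180

φ(n) = (p − 1)(q − 1) = (47−1)(331−1) = 46·330 = 15180.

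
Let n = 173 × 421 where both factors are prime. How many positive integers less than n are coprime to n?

φ(72833) = 72833 · (1 − 1/173) · (1 − 1/421)
       = 72833 · 72240/72833 = 72240.

72240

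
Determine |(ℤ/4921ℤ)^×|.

3888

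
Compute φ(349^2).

121452

φ(349^2) = 349^1·(349−1) = 349·348 = 121452.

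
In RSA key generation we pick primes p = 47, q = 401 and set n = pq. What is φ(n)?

18400

φ(pq) = (p−1)(q−1) = 46 · 400 = 18400.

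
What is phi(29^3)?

23548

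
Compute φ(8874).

First factor: 8874 = 2 · 3**2 · 17 · 29.
φ(2) = 2 − 1 = 1.
φ(3^2) = 3^2 − 3^1 = 9 − 3 = 6.
φ(17) = 17 − 1 = 16.
φ(29) = 29 − 1 = 28.
φ(8874) = 1 × 6 × 16 × 28 = 2688.

2688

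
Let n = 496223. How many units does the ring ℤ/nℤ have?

Prime factorization: 496223 = 7**2 · 13 · 19 · 41.
φ(7^2) = 7^2 − 7^1 = 49 − 7 = 42.
φ(13) = 13 − 1 = 12.
φ(19) = 19 − 1 = 18.
φ(41) = 41 − 1 = 40.
Since φ is multiplicative, φ(496223) = 42 · 12 · 18 · 40 = 362880.

362880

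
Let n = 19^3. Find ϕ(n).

6498

φ(19^3) = 19^3 − 19^2 = 6859 − 361 = 6498.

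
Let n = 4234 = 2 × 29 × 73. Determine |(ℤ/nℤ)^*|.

2016

φ(2) = 2 − 1 = 1.
φ(29) = 29 − 1 = 28.
φ(73) = 73 − 1 = 72.
Since φ is multiplicative, φ(4234) = 1 · 28 · 72 = 2016.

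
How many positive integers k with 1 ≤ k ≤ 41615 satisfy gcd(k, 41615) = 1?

26880

First factor: 41615 = 5 · 7 · 29 · 41.
φ(5) = 5 − 1 = 4.
φ(7) = 7 − 1 = 6.
φ(29) = 29 − 1 = 28.
φ(41) = 41 − 1 = 40.
Since φ is multiplicative, φ(41615) = 4 · 6 · 28 · 40 = 26880.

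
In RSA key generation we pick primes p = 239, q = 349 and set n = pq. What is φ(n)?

82824

φ(pq) = (p−1)(q−1) = 238 · 348 = 82824.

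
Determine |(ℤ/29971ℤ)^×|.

26880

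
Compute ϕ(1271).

1200

1271 = 31 · 41.
φ(1271) = 1271 · (1 − 1/31) · (1 − 1/41)
       = 1271 · 1200/1271 = 1200.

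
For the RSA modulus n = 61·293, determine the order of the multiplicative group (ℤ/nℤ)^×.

17520

φ(61) = 61 − 1 = 60.
φ(293) = 293 − 1 = 292.
φ(17873) = 60 × 292 = 17520.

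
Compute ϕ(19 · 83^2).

122508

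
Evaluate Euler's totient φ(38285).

Factor 38285: 38285 = 5 · 13 · 19 · 31.
φ(5) = 5 − 1 = 4.
φ(13) = 13 − 1 = 12.
φ(19) = 19 − 1 = 18.
φ(31) = 31 − 1 = 30.
Multiply: 4 · 12 · 18 · 30 = 25920.

25920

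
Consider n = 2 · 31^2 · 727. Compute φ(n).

φ(1397294) = 1397294 · (1 − 1/2) · (1 − 1/31) · (1 − 1/727)
       = 1397294 · 21780/45074 = 675180.

675180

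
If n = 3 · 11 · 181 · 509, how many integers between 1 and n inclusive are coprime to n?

φ(3) = 3 − 1 = 2.
φ(11) = 11 − 1 = 10.
φ(181) = 181 − 1 = 180.
φ(509) = 509 − 1 = 508.
Since φ is multiplicative, φ(3040257) = 2 · 10 · 180 · 508 = 1828800.

1828800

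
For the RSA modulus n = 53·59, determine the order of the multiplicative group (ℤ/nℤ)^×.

φ(53) = 53 − 1 = 52.
φ(59) = 59 − 1 = 58.
Since φ is multiplicative, φ(3127) = 52 · 58 = 3016.

3016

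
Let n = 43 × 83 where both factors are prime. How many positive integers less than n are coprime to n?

For distinct primes, φ(pq) = (p−1)(q−1) = 42 × 82 = 3444.

3444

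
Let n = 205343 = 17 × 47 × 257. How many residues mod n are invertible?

188416

φ(205343) = 205343 · (1 − 1/17) · (1 − 1/47) · (1 − 1/257)
       = 205343 · 188416/205343 = 188416.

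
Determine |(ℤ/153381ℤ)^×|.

153381 = 3 × 29 × 41 × 43.
φ(3) = 3 − 1 = 2.
φ(29) = 29 − 1 = 28.
φ(41) = 41 − 1 = 40.
φ(43) = 43 − 1 = 42.
Since φ is multiplicative, φ(153381) = 2 · 28 · 40 · 42 = 94080.

94080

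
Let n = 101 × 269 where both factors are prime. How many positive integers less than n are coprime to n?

φ(27169) = 27169 · (1 − 1/101) · (1 − 1/269)
       = 27169 · 26800/27169 = 26800.

26800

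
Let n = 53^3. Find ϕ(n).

146068

φ(53^3) = 53^3 − 53^2 = 148877 − 2809 = 146068.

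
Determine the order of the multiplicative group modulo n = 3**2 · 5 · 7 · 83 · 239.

φ(6248655) = 6248655 · (1 − 1/3) · (1 − 1/5) · (1 − 1/7) · (1 − 1/83) · (1 − 1/239)
       = 6248655 · 936768/2082885 = 2810304.

2810304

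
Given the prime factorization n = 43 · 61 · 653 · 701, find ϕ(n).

1150128000

φ(1200686119) = 1200686119 · (1 − 1/43) · (1 − 1/61) · (1 − 1/653) · (1 − 1/701)
       = 1200686119 · 1150128000/1200686119 = 1150128000.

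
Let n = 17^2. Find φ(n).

272

φ(17^2) = 17^2 − 17^1 = 289 − 17 = 272.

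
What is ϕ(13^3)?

φ(13^3) = 13^3 − 13^2 = 2197 − 169 = 2028.

2028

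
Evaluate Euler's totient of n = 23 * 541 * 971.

11523600

φ(23) = 23 − 1 = 22.
φ(541) = 541 − 1 = 540.
φ(971) = 971 − 1 = 970.
φ(12082153) = 22 × 540 × 970 = 11523600.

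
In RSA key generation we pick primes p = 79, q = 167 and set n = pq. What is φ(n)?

φ(13193) = 13193 · (1 − 1/79) · (1 − 1/167)
       = 13193 · 12948/13193 = 12948.

12948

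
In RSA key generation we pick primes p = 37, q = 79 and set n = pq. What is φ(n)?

2808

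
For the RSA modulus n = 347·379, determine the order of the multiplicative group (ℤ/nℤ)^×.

130788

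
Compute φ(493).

Prime factorization: 493 = 17 · 29.
φ(17) = 17 − 1 = 16.
φ(29) = 29 − 1 = 28.
Since φ is multiplicative, φ(493) = 16 · 28 = 448.

448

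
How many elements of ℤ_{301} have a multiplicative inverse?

First factor: 301 = 7 × 43.
φ(301) = 301 · (1 − 1/7) · (1 − 1/43)
       = 301 · 252/301 = 252.

252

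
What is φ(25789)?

25789 = 17 × 37 × 41.
φ(17) = 17 − 1 = 16.
φ(37) = 37 − 1 = 36.
φ(41) = 41 − 1 = 40.
Multiply: 16 · 36 · 40 = 23040.

23040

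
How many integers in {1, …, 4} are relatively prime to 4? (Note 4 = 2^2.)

2

φ(4) = 4 · (1 − 1/2)
       = 4 · 1/2 = 2.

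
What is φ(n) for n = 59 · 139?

8004

φ(59) = 59 − 1 = 58.
φ(139) = 139 − 1 = 138.
φ(8201) = 58 × 138 = 8004.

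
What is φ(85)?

64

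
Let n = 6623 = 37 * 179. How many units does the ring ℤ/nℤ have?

φ(6623) = 6623 · (1 − 1/37) · (1 − 1/179)
       = 6623 · 6408/6623 = 6408.

6408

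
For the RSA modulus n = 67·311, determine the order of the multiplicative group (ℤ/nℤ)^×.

20460

φ(67) = 67 − 1 = 66.
φ(311) = 311 − 1 = 310.
Multiply: 66 · 310 = 20460.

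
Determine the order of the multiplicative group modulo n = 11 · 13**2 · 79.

φ(146861) = 146861 · (1 − 1/11) · (1 − 1/13) · (1 − 1/79)
       = 146861 · 9360/11297 = 121680.

121680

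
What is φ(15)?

Factor 15: 15 = 3 × 5.
φ(15) = 15 · (1 − 1/3) · (1 − 1/5)
       = 15 · 8/15 = 8.

8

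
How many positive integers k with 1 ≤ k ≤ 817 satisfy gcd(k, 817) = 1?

Factor 817: 817 = 19 * 43.
φ(19) = 19 − 1 = 18.
φ(43) = 43 − 1 = 42.
Since φ is multiplicative, φ(817) = 18 · 42 = 756.

756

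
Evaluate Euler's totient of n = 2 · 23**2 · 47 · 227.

φ(2) = 2 − 1 = 1.
φ(23^2) = 23^2 − 23^1 = 529 − 23 = 506.
φ(47) = 47 − 1 = 46.
φ(227) = 227 − 1 = 226.
Multiply: 1 · 506 · 46 · 226 = 5260376.

5260376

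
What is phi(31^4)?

893730

φ(31^4) = 31^4 − 31^3 = 923521 − 29791 = 893730.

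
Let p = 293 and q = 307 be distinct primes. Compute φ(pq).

89352

φ(89951) = 89951 · (1 − 1/293) · (1 − 1/307)
       = 89951 · 89352/89951 = 89352.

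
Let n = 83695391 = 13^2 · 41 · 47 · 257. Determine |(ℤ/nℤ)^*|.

73482240

φ(13^2) = 13^2 − 13^1 = 169 − 13 = 156.
φ(41) = 41 − 1 = 40.
φ(47) = 47 − 1 = 46.
φ(257) = 257 − 1 = 256.
Since φ is multiplicative, φ(83695391) = 156 · 40 · 46 · 256 = 73482240.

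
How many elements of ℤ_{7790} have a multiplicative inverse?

2880

Factor 7790: 7790 = 2 · 5 · 19 · 41.
φ(7790) = 7790 · (1 − 1/2) · (1 − 1/5) · (1 − 1/19) · (1 − 1/41)
       = 7790 · 2880/7790 = 2880.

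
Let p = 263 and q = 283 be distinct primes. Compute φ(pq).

73884

For distinct primes, φ(pq) = (p−1)(q−1) = 262 × 282 = 73884.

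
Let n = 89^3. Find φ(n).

φ(89^3) = 89^3 − 89^2 = 704969 − 7921 = 697048.

697048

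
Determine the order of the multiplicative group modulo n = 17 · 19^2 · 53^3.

799284096

φ(913658149) = 913658149 · (1 − 1/17) · (1 − 1/19) · (1 − 1/53)
       = 913658149 · 14976/17119 = 799284096.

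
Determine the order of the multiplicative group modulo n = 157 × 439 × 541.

36897120

φ(157) = 157 − 1 = 156.
φ(439) = 439 − 1 = 438.
φ(541) = 541 − 1 = 540.
Multiply: 156 · 438 · 540 = 36897120.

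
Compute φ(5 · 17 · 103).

φ(8755) = 8755 · (1 − 1/5) · (1 − 1/17) · (1 − 1/103)
       = 8755 · 6528/8755 = 6528.

6528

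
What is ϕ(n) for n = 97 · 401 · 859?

φ(33412523) = 33412523 · (1 − 1/97) · (1 − 1/401) · (1 − 1/859)
       = 33412523 · 32947200/33412523 = 32947200.

32947200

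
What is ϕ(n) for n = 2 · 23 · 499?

10956

φ(22954) = 22954 · (1 − 1/2) · (1 − 1/23) · (1 − 1/499)
       = 22954 · 10956/22954 = 10956.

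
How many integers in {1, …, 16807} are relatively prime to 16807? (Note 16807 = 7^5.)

14406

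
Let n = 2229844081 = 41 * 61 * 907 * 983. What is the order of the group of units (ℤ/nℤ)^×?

2135260800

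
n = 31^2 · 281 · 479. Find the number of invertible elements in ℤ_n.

124471200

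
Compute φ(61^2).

φ(61^2) = 61^2 − 61^1 = 3721 − 61 = 3660.

3660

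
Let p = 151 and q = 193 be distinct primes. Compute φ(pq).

φ(29143) = 29143 · (1 − 1/151) · (1 − 1/193)
       = 29143 · 28800/29143 = 28800.

28800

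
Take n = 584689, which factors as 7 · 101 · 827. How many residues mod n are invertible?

495600

φ(584689) = 584689 · (1 − 1/7) · (1 − 1/101) · (1 − 1/827)
       = 584689 · 495600/584689 = 495600.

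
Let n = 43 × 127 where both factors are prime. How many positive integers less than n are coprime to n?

φ(pq) = (p−1)(q−1) = 42 · 126 = 5292.

5292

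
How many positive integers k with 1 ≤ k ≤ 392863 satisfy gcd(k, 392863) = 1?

Factor 392863: 392863 = 19 × 23 × 29 × 31.
φ(19) = 19 − 1 = 18.
φ(23) = 23 − 1 = 22.
φ(29) = 29 − 1 = 28.
φ(31) = 31 − 1 = 30.
Multiply: 18 · 22 · 28 · 30 = 332640.

332640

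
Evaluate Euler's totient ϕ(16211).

14112

First factor: 16211 = 13 * 29 * 43.
φ(16211) = 16211 · (1 − 1/13) · (1 − 1/29) · (1 − 1/43)
       = 16211 · 14112/16211 = 14112.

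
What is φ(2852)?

2852 = 2^2 · 23 · 31.
φ(2^2) = 2^2 − 2^1 = 4 − 2 = 2.
φ(23) = 23 − 1 = 22.
φ(31) = 31 − 1 = 30.
Since φ is multiplicative, φ(2852) = 2 · 22 · 30 = 1320.

1320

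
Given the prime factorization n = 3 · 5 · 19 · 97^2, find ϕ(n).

φ(3) = 3 − 1 = 2.
φ(5) = 5 − 1 = 4.
φ(19) = 19 − 1 = 18.
φ(97^2) = 97^1·(97−1) = 97·96 = 9312.
φ(2681565) = 2 × 4 × 18 × 9312 = 1340928.

1340928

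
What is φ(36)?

12

Factor 36: 36 = 2^2 · 3^2.
φ(36) = 36 · (1 − 1/2) · (1 − 1/3)
       = 36 · 2/6 = 12.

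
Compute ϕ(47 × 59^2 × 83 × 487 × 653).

φ(47) = 47 − 1 = 46.
φ(59^2) = 59^2 − 59^1 = 3481 − 59 = 3422.
φ(83) = 83 − 1 = 82.
φ(487) = 487 − 1 = 486.
φ(653) = 653 − 1 = 652.
Multiply: 46 · 3422 · 82 · 486 · 652 = 4090115331648.

4090115331648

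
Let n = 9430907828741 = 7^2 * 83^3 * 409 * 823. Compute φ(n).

φ(9430907828741) = 9430907828741 · (1 − 1/7) · (1 − 1/83) · (1 − 1/409) · (1 − 1/823)
       = 9430907828741 · 165004992/195568667 = 7957035729216.

7957035729216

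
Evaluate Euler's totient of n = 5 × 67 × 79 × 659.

13549536

φ(5) = 5 − 1 = 4.
φ(67) = 67 − 1 = 66.
φ(79) = 79 − 1 = 78.
φ(659) = 659 − 1 = 658.
φ(17440435) = 4 × 66 × 78 × 658 = 13549536.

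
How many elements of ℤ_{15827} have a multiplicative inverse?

12096

First factor: 15827 = 7^2 · 17 · 19.
φ(15827) = 15827 · (1 − 1/7) · (1 − 1/17) · (1 − 1/19)
       = 15827 · 1728/2261 = 12096.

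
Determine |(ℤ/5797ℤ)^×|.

5797 = 11 · 17 · 31.
φ(5797) = 5797 · (1 − 1/11) · (1 − 1/17) · (1 − 1/31)
       = 5797 · 4800/5797 = 4800.

4800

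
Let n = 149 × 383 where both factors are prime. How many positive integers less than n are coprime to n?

56536

φ(pq) = (p−1)(q−1) = 148 · 382 = 56536.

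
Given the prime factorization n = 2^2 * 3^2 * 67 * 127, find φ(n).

φ(306324) = 306324 · (1 − 1/2) · (1 − 1/3) · (1 − 1/67) · (1 − 1/127)
       = 306324 · 16632/51054 = 99792.

99792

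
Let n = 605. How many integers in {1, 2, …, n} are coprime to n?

440

Prime factorization: 605 = 5 · 11^2.
φ(605) = 605 · (1 − 1/5) · (1 − 1/11)
       = 605 · 40/55 = 440.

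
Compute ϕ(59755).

41472

59755 = 5 * 17 * 19 * 37.
φ(59755) = 59755 · (1 − 1/5) · (1 − 1/17) · (1 − 1/19) · (1 − 1/37)
       = 59755 · 41472/59755 = 41472.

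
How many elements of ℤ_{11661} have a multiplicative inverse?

6864

11661 = 3 × 13**2 × 23.
φ(11661) = 11661 · (1 − 1/3) · (1 − 1/13) · (1 − 1/23)
       = 11661 · 528/897 = 6864.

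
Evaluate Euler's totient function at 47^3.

φ(103823) = 103823 · (1 − 1/47)
       = 103823 · 46/47 = 101614.

101614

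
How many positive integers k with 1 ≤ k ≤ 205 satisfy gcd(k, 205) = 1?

205 = 5 · 41.
φ(5) = 5 − 1 = 4.
φ(41) = 41 − 1 = 40.
Since φ is multiplicative, φ(205) = 4 · 40 = 160.

160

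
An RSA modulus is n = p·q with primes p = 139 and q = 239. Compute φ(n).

For distinct primes, φ(pq) = (p−1)(q−1) = 138 × 238 = 32844.

32844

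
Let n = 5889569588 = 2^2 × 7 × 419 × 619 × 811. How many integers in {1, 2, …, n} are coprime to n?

φ(5889569588) = 5889569588 · (1 − 1/2) · (1 − 1/7) · (1 − 1/419) · (1 − 1/619) · (1 − 1/811)
       = 5889569588 · 1255454640/2944784794 = 2510909280.

2510909280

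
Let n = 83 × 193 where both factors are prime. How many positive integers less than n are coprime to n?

15744

For distinct primes, φ(pq) = (p−1)(q−1) = 82 × 192 = 15744.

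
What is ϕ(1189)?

First factor: 1189 = 29 · 41.
φ(1189) = 1189 · (1 − 1/29) · (1 − 1/41)
       = 1189 · 1120/1189 = 1120.

1120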